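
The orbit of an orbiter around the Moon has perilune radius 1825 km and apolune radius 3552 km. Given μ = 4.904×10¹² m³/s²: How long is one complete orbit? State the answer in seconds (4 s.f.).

T ≈ 12510 seconds

Semi-major axis a = (r_p + r_a)/2 = (1825.0 + 3552.0)/2 = 2688.5 km = 2.688×10⁶ m.
By Kepler's third law T = 2π√(a³/μ) = 2π × 1.991×10³ = 1.251×10⁴ s.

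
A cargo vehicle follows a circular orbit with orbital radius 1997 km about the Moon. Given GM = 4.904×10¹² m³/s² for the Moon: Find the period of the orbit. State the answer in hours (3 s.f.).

r = 1997 km = 1.997×10⁶ m.
Kepler's third law: T = 2π√(r³/μ) = 2π√((1.997×10⁶)³ / 4.904×10¹²).
r³/μ = 1.624×10⁶ s², so T = 2π × 1.274×10³ = 8.007×10³ s.
Converting: 8.007×10³ s ÷ 3600 = 2.224 hours.

T ≈ 2.22 hours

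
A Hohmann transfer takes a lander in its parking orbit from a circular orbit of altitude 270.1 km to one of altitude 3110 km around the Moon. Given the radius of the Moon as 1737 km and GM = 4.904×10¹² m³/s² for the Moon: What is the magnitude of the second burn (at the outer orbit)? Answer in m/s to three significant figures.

Δv ≈ 236 m/s

r₁ = 1737 + 270.1 = 2007.1 km = 2.0071×10⁶ m.
r₂ = 1737 + 3110 = 4847.0 km = 4.8470×10⁶ m.
Transfer ellipse a_t = (r₁ + r₂)/2 = 3.427×10⁶ m.
At r₁: circular v_c1 = √(μ/r₁) = 1563 m/s; transfer-perilune v_p = √[μ(2/r₁ − 1/a_t)] = 1859 m/s.
At r₂: circular v_c2 = √(μ/r₂) = 1006 m/s; transfer-apolune v_a = √[μ(2/r₂ − 1/a_t)] = 769.8 m/s.
Δv₂ = v_c2 − v_a = 236.1 m/s.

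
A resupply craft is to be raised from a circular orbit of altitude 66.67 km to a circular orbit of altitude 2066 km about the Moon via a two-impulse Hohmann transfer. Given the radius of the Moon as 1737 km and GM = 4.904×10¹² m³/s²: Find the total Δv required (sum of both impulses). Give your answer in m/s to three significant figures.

r₁ = 1737 + 66.67 = 1803.7 km = 1.8037×10⁶ m.
r₂ = 1737 + 2066 = 3803.0 km = 3.8030×10⁶ m.
Transfer ellipse a_t = (r₁ + r₂)/2 = 2.803×10⁶ m.
At r₁: circular v_c1 = √(μ/r₁) = 1649 m/s; transfer-perilune v_p = √[μ(2/r₁ − 1/a_t)] = 1921 m/s.
Δv₁ = v_p − v_c1 = 271.6 m/s.
At r₂: circular v_c2 = √(μ/r₂) = 1136 m/s; transfer-apolune v_a = √[μ(2/r₂ − 1/a_t)] = 910.9 m/s.
Δv₂ = v_c2 − v_a = 224.7 m/s.
Total Δv = Δv₁ + Δv₂ = 496.3 m/s.

Δv_total ≈ 496 m/s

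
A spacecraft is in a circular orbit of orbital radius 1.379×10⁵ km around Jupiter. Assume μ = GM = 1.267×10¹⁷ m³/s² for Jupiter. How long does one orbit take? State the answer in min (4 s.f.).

T ≈ 476.4 min

r = 1.379×10⁵ km = 1.379×10⁸ m.
Kepler's third law: T = 2π√(r³/μ) = 2π√((1.379×10⁸)³ / 1.267×10¹⁷).
r³/μ = 2.070×10⁷ s², so T = 2π × 4.549×10³ = 2.858×10⁴ s.
Converting: 2.858×10⁴ s ÷ 60.00 = 476.4 min.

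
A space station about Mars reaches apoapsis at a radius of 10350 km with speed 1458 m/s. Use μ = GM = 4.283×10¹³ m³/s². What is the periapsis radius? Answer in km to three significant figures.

r_a = 1.035×10⁷ m.
Specific energy ε = v²/2 − μ/r = -3.075×10⁶ J/kg, so a = −μ/(2ε) = 6.964×10⁶ m.
The apsides satisfy r_p + r_a = 2a, so the periapsis radius is 2a − r_a = 3.577×10⁶ m = 3577.2 km.

periapsis radius ≈ 3580 km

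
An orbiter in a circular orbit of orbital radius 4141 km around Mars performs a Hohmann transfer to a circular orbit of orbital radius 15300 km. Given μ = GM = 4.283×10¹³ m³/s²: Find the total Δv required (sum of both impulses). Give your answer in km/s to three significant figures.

r₁ = 4141 km = 4.141×10⁶ m.
r₂ = 15300 km = 1.530×10⁷ m.
Transfer ellipse a_t = (r₁ + r₂)/2 = 9.720×10⁶ m.
At r₁: circular v_c1 = √(μ/r₁) = 3216 m/s; transfer-periapsis v_p = √[μ(2/r₁ − 1/a_t)] = 4035 m/s.
Δv₁ = v_p − v_c1 = 818.8 m/s.
At r₂: circular v_c2 = √(μ/r₂) = 1673 m/s; transfer-apoapsis v_a = √[μ(2/r₂ − 1/a_t)] = 1092 m/s.
Δv₂ = v_c2 − v_a = 581.1 m/s.
Total Δv = Δv₁ + Δv₂ = 1400 m/s = 1.400 km/s.

Δv_total ≈ 1.40 km/s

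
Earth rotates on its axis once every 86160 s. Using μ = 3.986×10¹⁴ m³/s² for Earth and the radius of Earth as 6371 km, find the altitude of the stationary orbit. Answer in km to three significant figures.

A synchronous orbit has period T, so by Kepler's third law a = (μT²/4π²)^(1/3).
μT²/4π² = 3.986×10¹⁴ × (8.616×10⁴)² / 39.48 = 7.495×10²² m³.
a = 4.216×10⁷ m = 42163 km.
Altitude h = a − R = 42163 − 6371 = 35792 km.

h_sync ≈ 35800 km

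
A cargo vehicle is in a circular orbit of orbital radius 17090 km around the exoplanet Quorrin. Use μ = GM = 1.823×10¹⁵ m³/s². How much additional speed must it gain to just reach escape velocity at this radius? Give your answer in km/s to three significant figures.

Δv ≈ 4.28 km/s

r = 17090 km = 1.709×10⁷ m.
Circular speed v_c = √(μ/r) = 10330 m/s.
Escape speed v_esc = √(2μ/r) = √2 × v_c = 14610 m/s.
Δv = v_esc − v_c = 4278 m/s = 4.278 km/s.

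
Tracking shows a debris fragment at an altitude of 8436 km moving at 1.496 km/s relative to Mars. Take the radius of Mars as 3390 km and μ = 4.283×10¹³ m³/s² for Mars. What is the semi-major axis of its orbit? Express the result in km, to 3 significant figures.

a ≈ 8560 km

r = 3390 + 8436 = 11826 km = 1.183×10⁷ m.
Vis-viva rearranged: 1/a = 2/r − v²/μ = 1.691×10⁻⁷ − 5.225×10⁻⁸ = 1.169×10⁻⁷ m⁻¹.
a = 8.557×10⁶ m = 8556.9 km.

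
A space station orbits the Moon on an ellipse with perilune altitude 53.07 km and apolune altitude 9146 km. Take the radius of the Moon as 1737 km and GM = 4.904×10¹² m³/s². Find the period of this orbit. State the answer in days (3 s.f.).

T ≈ 0.524 days

r_p = 1737 + 53.07 = 1790.1 km = 1.7901×10⁶ m.
r_a = 1737 + 9146 = 10883 km = 1.0883×10⁷ m.
Semi-major axis a = (r_p + r_a)/2 = (1790.1 + 10883)/2 = 6336.5 km = 6.337×10⁶ m.
By Kepler's third law T = 2π√(a³/μ) = 2π × 7.203×10³ = 4.526×10⁴ s.
= 0.5238 days.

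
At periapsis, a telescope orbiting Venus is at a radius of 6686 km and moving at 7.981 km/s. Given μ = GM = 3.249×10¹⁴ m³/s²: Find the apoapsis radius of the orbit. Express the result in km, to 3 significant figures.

r_p = 6.686×10⁶ m.
Specific energy ε = v²/2 − μ/r = -1.675×10⁷ J/kg, so a = −μ/(2ε) = 9.701×10⁶ m.
The apsides satisfy r_p + r_a = 2a, so the apoapsis radius is 2a − r_p = 1.272×10⁷ m = 12716 km.

apoapsis radius ≈ 12700 km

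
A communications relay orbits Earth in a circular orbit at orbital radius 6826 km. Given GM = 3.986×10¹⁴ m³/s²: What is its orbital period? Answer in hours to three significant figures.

r = 6826 km = 6.826×10⁶ m.
Kepler's third law: T = 2π√(r³/μ) = 2π√((6.826×10⁶)³ / 3.986×10¹⁴).
r³/μ = 7.979×10⁵ s², so T = 2π × 8.933×10² = 5.613×10³ s.
Converting: 5.613×10³ s ÷ 3600 = 1.559 hours.

T ≈ 1.56 hours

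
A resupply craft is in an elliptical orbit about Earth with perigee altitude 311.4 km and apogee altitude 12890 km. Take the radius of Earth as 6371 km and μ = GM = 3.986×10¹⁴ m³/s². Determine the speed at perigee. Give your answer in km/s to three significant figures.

r_p = 6371 + 311.4 = 6682.4 km = 6.6824×10⁶ m.
r_a = 6371 + 12890 = 19261 km = 1.9261×10⁷ m.
Semi-major axis a = (r_p + r_a)/2 = 12972 km = 1.297×10⁷ m.
Vis-viva: v² = μ(2/r − 1/a) = 3.986×10¹⁴ × (2.993×10⁻⁷ − 7.709×10⁻⁸) = 8.857×10⁷ m²/s².
v = 9411 m/s = 9.411 km/s.

v ≈ 9.41 km/s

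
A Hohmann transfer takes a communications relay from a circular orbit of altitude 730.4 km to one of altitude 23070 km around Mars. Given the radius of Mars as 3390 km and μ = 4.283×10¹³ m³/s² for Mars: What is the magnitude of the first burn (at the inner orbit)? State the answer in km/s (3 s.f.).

r₁ = 3390 + 730.4 = 4120.4 km = 4.1204×10⁶ m.
r₂ = 3390 + 23070 = 26460 km = 2.6460×10⁷ m.
Transfer ellipse a_t = (r₁ + r₂)/2 = 1.529×10⁷ m.
At r₁: circular v_c1 = √(μ/r₁) = 3224 m/s; transfer-periapsis v_p = √[μ(2/r₁ − 1/a_t)] = 4241 m/s.
Δv₁ = v_p − v_c1 = 1017 m/s.
= 1.017 km/s.

Δv ≈ 1.02 km/s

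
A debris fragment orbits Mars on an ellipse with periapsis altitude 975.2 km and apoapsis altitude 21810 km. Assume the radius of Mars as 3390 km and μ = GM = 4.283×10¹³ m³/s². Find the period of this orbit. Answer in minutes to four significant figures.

T ≈ 909.5 minutes

r_p = 3390 + 975.2 = 4365.2 km = 4.3652×10⁶ m.
r_a = 3390 + 21810 = 25200 km = 2.5200×10⁷ m.
Semi-major axis a = (r_p + r_a)/2 = (4365.2 + 25200)/2 = 14783 km = 1.478×10⁷ m.
By Kepler's third law T = 2π√(a³/μ) = 2π × 8.685×10³ = 5.457×10⁴ s.
= 909.5 minutes.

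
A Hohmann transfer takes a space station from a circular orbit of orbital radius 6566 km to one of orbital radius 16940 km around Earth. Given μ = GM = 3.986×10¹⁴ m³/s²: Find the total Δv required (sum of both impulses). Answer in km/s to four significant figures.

Δv_total ≈ 2.788 km/s

r₁ = 6566 km = 6.566×10⁶ m.
r₂ = 16940 km = 1.694×10⁷ m.
Transfer ellipse a_t = (r₁ + r₂)/2 = 1.175×10⁷ m.
At r₁: circular v_c1 = √(μ/r₁) = 7791 m/s; transfer-perigee v_p = √[μ(2/r₁ − 1/a_t)] = 9354 m/s.
Δv₁ = v_p − v_c1 = 1563 m/s.
At r₂: circular v_c2 = √(μ/r₂) = 4851 m/s; transfer-apogee v_a = √[μ(2/r₂ − 1/a_t)] = 3626 m/s.
Δv₂ = v_c2 − v_a = 1225 m/s.
Total Δv = Δv₁ + Δv₂ = 2788 m/s = 2.788 km/s.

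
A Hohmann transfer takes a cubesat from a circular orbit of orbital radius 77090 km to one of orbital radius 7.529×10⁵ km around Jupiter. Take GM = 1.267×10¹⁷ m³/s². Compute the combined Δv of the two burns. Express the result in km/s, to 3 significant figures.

r₁ = 77090 km = 7.709×10⁷ m.
r₂ = 7.529×10⁵ km = 7.529×10⁸ m.
Transfer ellipse a_t = (r₁ + r₂)/2 = 4.150×10⁸ m.
At r₁: circular v_c1 = √(μ/r₁) = 40540 m/s; transfer-perijove v_p = √[μ(2/r₁ − 1/a_t)] = 54610 m/s.
Δv₁ = v_p − v_c1 = 14060 m/s.
At r₂: circular v_c2 = √(μ/r₂) = 12970 m/s; transfer-apojove v_a = √[μ(2/r₂ − 1/a_t)] = 5591 m/s.
Δv₂ = v_c2 − v_a = 7381 m/s.
Total Δv = Δv₁ + Δv₂ = 21450 m/s = 21.45 km/s.

Δv_total ≈ 21.4 km/s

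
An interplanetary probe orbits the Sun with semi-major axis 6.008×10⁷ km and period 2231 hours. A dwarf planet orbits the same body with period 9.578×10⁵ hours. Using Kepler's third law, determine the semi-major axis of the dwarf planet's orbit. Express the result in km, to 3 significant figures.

a₂ ≈ 3.42×10⁹ km

Kepler's third law: a³ ∝ T², so a₂ = a₁ (T₂/T₁)^(2/3).
T₂/T₁ = 429.3, (T₂/T₁)^(2/3) = 56.91.
a₂ = 6.008×10⁷ × 56.91 = 3.419×10⁹ km.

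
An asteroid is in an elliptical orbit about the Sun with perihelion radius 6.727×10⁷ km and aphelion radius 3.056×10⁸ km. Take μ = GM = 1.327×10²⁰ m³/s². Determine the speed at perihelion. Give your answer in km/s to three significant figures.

v ≈ 56.9 km/s

Semi-major axis a = (r_p + r_a)/2 = 1.8644×10⁸ km = 1.864×10¹¹ m.
Vis-viva: v² = μ(2/r − 1/a) = 1.327×10²⁰ × (2.973×10⁻¹¹ − 5.364×10⁻¹²) = 3.234×10⁹ m²/s².
v = 56860 m/s = 56.86 km/s.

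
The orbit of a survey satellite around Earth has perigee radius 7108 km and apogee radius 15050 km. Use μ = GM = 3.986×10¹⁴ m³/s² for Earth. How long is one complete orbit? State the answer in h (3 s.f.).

Semi-major axis a = (r_p + r_a)/2 = (7108.0 + 15050)/2 = 11079 km = 1.108×10⁷ m.
By Kepler's third law T = 2π√(a³/μ) = 2π × 1.847×10³ = 1.161×10⁴ s.
= 3.224 h.

T ≈ 3.22 h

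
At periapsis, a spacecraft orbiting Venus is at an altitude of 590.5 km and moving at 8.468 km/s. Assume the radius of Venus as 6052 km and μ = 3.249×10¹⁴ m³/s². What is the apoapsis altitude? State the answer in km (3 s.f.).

apoapsis altitude ≈ 12200 km

r_p = 6052 + 590.5 = 6642.5 km = 6.642×10⁶ m.
Specific energy ε = v²/2 − μ/r = -1.306×10⁷ J/kg, so a = −μ/(2ε) = 1.244×10⁷ m.
The apsides satisfy r_p + r_a = 2a, so the apoapsis radius is 2a − r_p = 1.824×10⁷ m = 18237 km.
Apoapsis altitude = 18237 − 6052 = 12185 km.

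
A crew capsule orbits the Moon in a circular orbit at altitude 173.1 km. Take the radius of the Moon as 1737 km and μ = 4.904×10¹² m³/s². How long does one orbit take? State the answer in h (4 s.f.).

T ≈ 2.081 h

r = 1737 + 173.1 = 1910.1 km = 1.9101×10⁶ m.
Kepler's third law: T = 2π√(r³/μ) = 2π√((1.910×10⁶)³ / 4.904×10¹²).
r³/μ = 1.421×10⁶ s², so T = 2π × 1.192×10³ = 7.490×10³ s.
Converting: 7.490×10³ s ÷ 3600 = 2.081 h.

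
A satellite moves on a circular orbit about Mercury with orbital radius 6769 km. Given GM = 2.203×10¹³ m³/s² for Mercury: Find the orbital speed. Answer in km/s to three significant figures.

r = 6769 km = 6.769×10⁶ m.
For a circular orbit v = √(μ/r) = √(2.203×10¹³ / 6.769×10⁶) = √(3.255×10⁶) = 1804 m/s.
That is 1.804 km/s.

v ≈ 1.80 km/s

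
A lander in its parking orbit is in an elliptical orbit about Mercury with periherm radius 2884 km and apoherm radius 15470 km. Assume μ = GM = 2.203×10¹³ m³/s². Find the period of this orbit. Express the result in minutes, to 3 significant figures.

Semi-major axis a = (r_p + r_a)/2 = (2884.0 + 15470)/2 = 9177.0 km = 9.177×10⁶ m.
By Kepler's third law T = 2π√(a³/μ) = 2π × 5.923×10³ = 3.722×10⁴ s.
= 620.3 minutes.

T ≈ 620 minutes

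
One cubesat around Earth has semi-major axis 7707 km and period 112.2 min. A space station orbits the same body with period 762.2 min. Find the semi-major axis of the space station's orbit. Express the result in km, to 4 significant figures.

a₂ ≈ 27640 km

Kepler's third law: a³ ∝ T², so a₂ = a₁ (T₂/T₁)^(2/3).
T₂/T₁ = 6.793, (T₂/T₁)^(2/3) = 3.587.
a₂ = 7707 × 3.587 = 27640 km.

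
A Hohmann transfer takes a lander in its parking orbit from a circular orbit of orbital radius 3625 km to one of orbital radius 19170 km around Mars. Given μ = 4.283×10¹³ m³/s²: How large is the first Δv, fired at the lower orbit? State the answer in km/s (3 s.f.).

r₁ = 3625 km = 3.625×10⁶ m.
r₂ = 19170 km = 1.917×10⁷ m.
Transfer ellipse a_t = (r₁ + r₂)/2 = 1.140×10⁷ m.
At r₁: circular v_c1 = √(μ/r₁) = 3437 m/s; transfer-periapsis v_p = √[μ(2/r₁ − 1/a_t)] = 4458 m/s.
Δv₁ = v_p − v_c1 = 1021 m/s.
= 1.021 km/s.

Δv ≈ 1.02 km/s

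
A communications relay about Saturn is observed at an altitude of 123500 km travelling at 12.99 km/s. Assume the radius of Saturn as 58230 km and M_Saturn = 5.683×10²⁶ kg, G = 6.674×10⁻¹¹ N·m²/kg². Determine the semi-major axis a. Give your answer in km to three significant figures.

a ≈ 1.53×10⁵ km

μ = GM = 6.674×10⁻¹¹ × 5.683×10²⁶ = 3.793×10¹⁶ m³/s².
r = 58230 + 123500 = 1.8173×10⁵ km = 1.817×10⁸ m.
Specific orbital energy ε = v²/2 − μ/r = (12990)²/2 − 3.793×10¹⁶/1.817×10⁸ = -1.243×10⁸ J/kg.
Since ε = −μ/(2a), a = −μ/(2ε) = 1.525×10⁸ m = 1.5252×10⁵ km.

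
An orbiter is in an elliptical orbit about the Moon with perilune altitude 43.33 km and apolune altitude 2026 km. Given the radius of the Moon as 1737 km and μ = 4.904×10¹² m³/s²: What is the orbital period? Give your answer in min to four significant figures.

r_p = 1737 + 43.33 = 1780.3 km = 1.7803×10⁶ m.
r_a = 1737 + 2026 = 3763.0 km = 3.7630×10⁶ m.
Semi-major axis a = (r_p + r_a)/2 = (1780.3 + 3763.0)/2 = 2771.7 km = 2.772×10⁶ m.
By Kepler's third law T = 2π√(a³/μ) = 2π × 2.084×10³ = 1.309×10⁴ s.
= 218.2 min.

T ≈ 218.2 min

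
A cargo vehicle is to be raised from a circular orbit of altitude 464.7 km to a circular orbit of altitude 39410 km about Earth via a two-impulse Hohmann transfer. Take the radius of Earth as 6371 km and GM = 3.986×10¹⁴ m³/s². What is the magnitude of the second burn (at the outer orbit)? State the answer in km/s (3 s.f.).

r₁ = 6371 + 464.7 = 6835.7 km = 6.8357×10⁶ m.
r₂ = 6371 + 39410 = 45781 km = 4.5781×10⁷ m.
Transfer ellipse a_t = (r₁ + r₂)/2 = 2.631×10⁷ m.
At r₁: circular v_c1 = √(μ/r₁) = 7636 m/s; transfer-perigee v_p = √[μ(2/r₁ − 1/a_t)] = 10070 m/s.
At r₂: circular v_c2 = √(μ/r₂) = 2951 m/s; transfer-apogee v_a = √[μ(2/r₂ − 1/a_t)] = 1504 m/s.
Δv₂ = v_c2 − v_a = 1447 m/s.
= 1.447 km/s.

Δv ≈ 1.45 km/s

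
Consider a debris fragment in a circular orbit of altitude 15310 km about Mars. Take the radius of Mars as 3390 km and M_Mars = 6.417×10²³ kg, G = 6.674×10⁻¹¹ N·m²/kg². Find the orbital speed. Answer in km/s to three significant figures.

μ = GM = 6.674×10⁻¹¹ × 6.417×10²³ = 4.283×10¹³ m³/s².
r = 3390 + 15310 = 18700 km = 1.8700×10⁷ m.
For a circular orbit v = √(μ/r) = √(4.283×10¹³ / 1.870×10⁷) = √(2.290×10⁶) = 1513 m/s.
That is 1.513 km/s.

v ≈ 1.51 km/s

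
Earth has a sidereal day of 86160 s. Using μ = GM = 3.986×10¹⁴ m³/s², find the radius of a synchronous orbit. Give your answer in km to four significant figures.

r_sync ≈ 42160 km

A synchronous orbit has period T, so by Kepler's third law a = (μT²/4π²)^(1/3).
μT²/4π² = 3.986×10¹⁴ × (8.616×10⁴)² / 39.48 = 7.495×10²² m³.
a = 4.216×10⁷ m = 42163 km.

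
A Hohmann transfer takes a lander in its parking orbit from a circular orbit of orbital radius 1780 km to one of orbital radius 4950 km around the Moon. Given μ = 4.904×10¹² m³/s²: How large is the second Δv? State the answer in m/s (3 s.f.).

Δv ≈ 271 m/s

r₁ = 1780 km = 1.780×10⁶ m.
r₂ = 4950 km = 4.950×10⁶ m.
Transfer ellipse a_t = (r₁ + r₂)/2 = 3.365×10⁶ m.
At r₁: circular v_c1 = √(μ/r₁) = 1660 m/s; transfer-perilune v_p = √[μ(2/r₁ − 1/a_t)] = 2013 m/s.
At r₂: circular v_c2 = √(μ/r₂) = 995.3 m/s; transfer-apolune v_a = √[μ(2/r₂ − 1/a_t)] = 723.9 m/s.
Δv₂ = v_c2 − v_a = 271.4 m/s.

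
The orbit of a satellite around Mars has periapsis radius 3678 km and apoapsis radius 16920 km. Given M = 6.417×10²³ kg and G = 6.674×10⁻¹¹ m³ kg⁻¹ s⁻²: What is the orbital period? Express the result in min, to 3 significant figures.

μ = GM = 6.674×10⁻¹¹ × 6.417×10²³ = 4.283×10¹³ m³/s².
Semi-major axis a = (r_p + r_a)/2 = (3678.0 + 16920)/2 = 10299 km = 1.030×10⁷ m.
By Kepler's third law T = 2π√(a³/μ) = 2π × 5.050×10³ = 3.173×10⁴ s.
= 528.9 min.

T ≈ 529 min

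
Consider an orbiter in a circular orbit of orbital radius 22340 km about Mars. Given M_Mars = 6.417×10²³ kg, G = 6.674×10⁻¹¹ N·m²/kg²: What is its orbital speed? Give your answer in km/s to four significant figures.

v ≈ 1.385 km/s

μ = GM = 6.674×10⁻¹¹ × 6.417×10²³ = 4.283×10¹³ m³/s².
r = 22340 km = 2.234×10⁷ m.
For a circular orbit v = √(μ/r) = √(4.283×10¹³ / 2.234×10⁷) = √(1.917×10⁶) = 1385 m/s.
That is 1.385 km/s.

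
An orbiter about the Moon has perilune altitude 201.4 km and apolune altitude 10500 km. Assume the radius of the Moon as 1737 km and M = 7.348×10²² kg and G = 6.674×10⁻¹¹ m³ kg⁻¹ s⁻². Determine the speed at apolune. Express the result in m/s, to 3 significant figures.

μ = GM = 6.674×10⁻¹¹ × 7.348×10²² = 4.904×10¹² m³/s².
r_p = 1737 + 201.4 = 1938.4 km = 1.9384×10⁶ m.
r_a = 1737 + 10500 = 12237 km = 1.2237×10⁷ m.
Semi-major axis a = (r_p + r_a)/2 = 7087.7 km = 7.088×10⁶ m.
Vis-viva: v² = μ(2/r − 1/a) = 4.904×10¹² × (1.634×10⁻⁷ − 1.411×10⁻⁷) = 1.096×10⁵ m²/s².
v = 331.1 m/s.

v ≈ 331 m/s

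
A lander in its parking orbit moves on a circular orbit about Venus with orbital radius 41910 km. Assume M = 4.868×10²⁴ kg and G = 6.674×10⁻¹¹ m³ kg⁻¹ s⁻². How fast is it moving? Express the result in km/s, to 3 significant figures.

μ = GM = 6.674×10⁻¹¹ × 4.868×10²⁴ = 3.249×10¹⁴ m³/s².
r = 41910 km = 4.191×10⁷ m.
For a circular orbit v = √(μ/r) = √(3.249×10¹⁴ / 4.191×10⁷) = √(7.752×10⁶) = 2784 m/s.
That is 2.784 km/s.

v ≈ 2.78 km/s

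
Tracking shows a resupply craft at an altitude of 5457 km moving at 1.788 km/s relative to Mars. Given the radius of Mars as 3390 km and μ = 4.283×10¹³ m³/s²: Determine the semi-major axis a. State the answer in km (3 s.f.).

r = 3390 + 5457 = 8847.0 km = 8.847×10⁶ m.
Vis-viva rearranged: 1/a = 2/r − v²/μ = 2.261×10⁻⁷ − 7.464×10⁻⁸ = 1.514×10⁻⁷ m⁻¹.
a = 6.604×10⁶ m = 6604.0 km.

a ≈ 6600 km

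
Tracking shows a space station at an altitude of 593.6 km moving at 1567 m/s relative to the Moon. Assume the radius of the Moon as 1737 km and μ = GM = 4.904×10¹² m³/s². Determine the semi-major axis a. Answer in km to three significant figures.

a ≈ 2800 km

r = 1737 + 593.6 = 2330.6 km = 2.331×10⁶ m.
Vis-viva rearranged: 1/a = 2/r − v²/μ = 8.581×10⁻⁷ − 5.007×10⁻⁷ = 3.574×10⁻⁷ m⁻¹.
a = 2.798×10⁶ m = 2797.7 km.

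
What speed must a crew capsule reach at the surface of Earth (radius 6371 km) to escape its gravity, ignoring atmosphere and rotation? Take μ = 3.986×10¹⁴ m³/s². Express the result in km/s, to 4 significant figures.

r = R = 6.371×10⁶ m.
Escape speed v_esc = √(2μ/r) = √(2 × 3.986×10¹⁴ / 6.371×10⁶) = √(1.251×10⁸) = 11190 m/s.
= 11.19 km/s.

v_esc ≈ 11.19 km/s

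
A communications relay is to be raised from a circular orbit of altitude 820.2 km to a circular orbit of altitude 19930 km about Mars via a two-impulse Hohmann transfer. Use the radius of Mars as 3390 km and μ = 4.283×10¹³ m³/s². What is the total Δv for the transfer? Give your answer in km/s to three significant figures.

Δv_total ≈ 1.57 km/s

r₁ = 3390 + 820.2 = 4210.2 km = 4.2102×10⁶ m.
r₂ = 3390 + 19930 = 23320 km = 2.3320×10⁷ m.
Transfer ellipse a_t = (r₁ + r₂)/2 = 1.377×10⁷ m.
At r₁: circular v_c1 = √(μ/r₁) = 3190 m/s; transfer-periapsis v_p = √[μ(2/r₁ − 1/a_t)] = 4151 m/s.
Δv₁ = v_p − v_c1 = 961.9 m/s.
At r₂: circular v_c2 = √(μ/r₂) = 1355 m/s; transfer-apoapsis v_a = √[μ(2/r₂ − 1/a_t)] = 749.5 m/s.
Δv₂ = v_c2 − v_a = 605.7 m/s.
Total Δv = Δv₁ + Δv₂ = 1568 m/s = 1.568 km/s.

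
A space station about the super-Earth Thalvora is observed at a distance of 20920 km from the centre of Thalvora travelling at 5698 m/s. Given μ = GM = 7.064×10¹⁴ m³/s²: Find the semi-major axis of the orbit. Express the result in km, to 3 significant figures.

r = 2.092×10⁷ m.
Specific orbital energy ε = v²/2 − μ/r = (5698)²/2 − 7.064×10¹⁴/2.092×10⁷ = -1.753×10⁷ J/kg.
Since ε = −μ/(2a), a = −μ/(2ε) = 2.014×10⁷ m = 20145 km.

a ≈ 20100 km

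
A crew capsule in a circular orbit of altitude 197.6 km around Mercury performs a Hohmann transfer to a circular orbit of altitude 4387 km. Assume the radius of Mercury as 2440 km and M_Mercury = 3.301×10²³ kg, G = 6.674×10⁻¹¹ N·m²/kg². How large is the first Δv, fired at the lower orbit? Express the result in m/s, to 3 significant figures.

Δv ≈ 581 m/s

μ = GM = 6.674×10⁻¹¹ × 3.301×10²³ = 2.203×10¹³ m³/s².
r₁ = 2440 + 197.6 = 2637.6 km = 2.6376×10⁶ m.
r₂ = 2440 + 4387 = 6827.0 km = 6.8270×10⁶ m.
Transfer ellipse a_t = (r₁ + r₂)/2 = 4.732×10⁶ m.
At r₁: circular v_c1 = √(μ/r₁) = 2890 m/s; transfer-periherm v_p = √[μ(2/r₁ − 1/a_t)] = 3471 m/s.
Δv₁ = v_p − v_c1 = 581.2 m/s.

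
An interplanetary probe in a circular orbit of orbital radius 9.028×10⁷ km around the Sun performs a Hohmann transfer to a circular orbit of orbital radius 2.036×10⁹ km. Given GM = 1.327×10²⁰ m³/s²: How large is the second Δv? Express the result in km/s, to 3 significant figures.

Δv ≈ 5.72 km/s

r₁ = 9.028×10⁷ km = 9.028×10¹⁰ m.
r₂ = 2.036×10⁹ km = 2.036×10¹² m.
Transfer ellipse a_t = (r₁ + r₂)/2 = 1.063×10¹² m.
At r₁: circular v_c1 = √(μ/r₁) = 38340 m/s; transfer-perihelion v_p = √[μ(2/r₁ − 1/a_t)] = 53060 m/s.
At r₂: circular v_c2 = √(μ/r₂) = 8073 m/s; transfer-aphelion v_a = √[μ(2/r₂ − 1/a_t)] = 2353 m/s.
Δv₂ = v_c2 − v_a = 5721 m/s.
= 5.721 km/s.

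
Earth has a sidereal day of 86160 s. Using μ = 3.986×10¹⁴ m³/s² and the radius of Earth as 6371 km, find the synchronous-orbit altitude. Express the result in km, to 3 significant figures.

A synchronous orbit has period T, so by Kepler's third law a = (μT²/4π²)^(1/3).
μT²/4π² = 3.986×10¹⁴ × (8.616×10⁴)² / 39.48 = 7.495×10²² m³.
a = 4.216×10⁷ m = 42163 km.
Altitude h = a − R = 42163 − 6371 = 35792 km.

h_sync ≈ 35800 km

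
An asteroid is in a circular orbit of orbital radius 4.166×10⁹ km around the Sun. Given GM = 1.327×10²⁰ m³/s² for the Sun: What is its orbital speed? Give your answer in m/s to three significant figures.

v ≈ 5640 m/s

r = 4.166×10⁹ km = 4.166×10¹² m.
For a circular orbit v = √(μ/r) = √(1.327×10²⁰ / 4.166×10¹²) = √(3.185×10⁷) = 5644 m/s.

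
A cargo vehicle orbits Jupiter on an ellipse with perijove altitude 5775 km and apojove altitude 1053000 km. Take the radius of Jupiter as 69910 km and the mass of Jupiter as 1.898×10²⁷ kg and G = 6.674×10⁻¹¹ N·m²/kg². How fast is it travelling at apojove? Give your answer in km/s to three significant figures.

μ = GM = 6.674×10⁻¹¹ × 1.898×10²⁷ = 1.267×10¹⁷ m³/s².
r_p = 69910 + 5775 = 75685 km = 7.5685×10⁷ m.
r_a = 69910 + 1053000 = 1122900 km = 1.1229×10⁹ m.
Semi-major axis a = (r_p + r_a)/2 = 5.9930×10⁵ km = 5.993×10⁸ m.
Vis-viva: v² = μ(2/r − 1/a) = 1.267×10¹⁷ × (1.781×10⁻⁹ − 1.669×10⁻⁹) = 1.425×10⁷ m²/s².
v = 3774 m/s = 3.774 km/s.

v ≈ 3.77 km/s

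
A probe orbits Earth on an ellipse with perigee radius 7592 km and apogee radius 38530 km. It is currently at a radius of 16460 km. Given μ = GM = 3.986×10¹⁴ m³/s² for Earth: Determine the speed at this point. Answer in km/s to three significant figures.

Semi-major axis a = (r_p + r_a)/2 = 23061 km = 2.306×10⁷ m.
Vis-viva: v² = μ(2/r − 1/a) = 3.986×10¹⁴ × (1.215×10⁻⁷ − 4.336×10⁻⁸) = 3.115×10⁷ m²/s².
v = 5581 m/s = 5.581 km/s.

v ≈ 5.58 km/s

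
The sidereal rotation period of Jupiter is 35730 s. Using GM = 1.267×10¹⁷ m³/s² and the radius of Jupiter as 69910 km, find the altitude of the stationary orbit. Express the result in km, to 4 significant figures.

h_sync ≈ 90110 km

A synchronous orbit has period T, so by Kepler's third law a = (μT²/4π²)^(1/3).
μT²/4π² = 1.267×10¹⁷ × (3.573×10⁴)² / 39.48 = 4.097×10²⁴ m³.
a = 1.600×10⁸ m = 1.6002×10⁵ km.
Altitude h = a − R = 1.6002×10⁵ − 69910 = 90105 km.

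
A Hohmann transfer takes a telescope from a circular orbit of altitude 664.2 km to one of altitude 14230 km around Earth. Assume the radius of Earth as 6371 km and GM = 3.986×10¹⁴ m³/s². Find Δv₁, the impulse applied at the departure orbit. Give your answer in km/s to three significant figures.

Δv ≈ 1.66 km/s

r₁ = 6371 + 664.2 = 7035.2 km = 7.0352×10⁶ m.
r₂ = 6371 + 14230 = 20601 km = 2.0601×10⁷ m.
Transfer ellipse a_t = (r₁ + r₂)/2 = 1.382×10⁷ m.
At r₁: circular v_c1 = √(μ/r₁) = 7527 m/s; transfer-perigee v_p = √[μ(2/r₁ − 1/a_t)] = 9191 m/s.
Δv₁ = v_p − v_c1 = 1664 m/s.
= 1.664 km/s.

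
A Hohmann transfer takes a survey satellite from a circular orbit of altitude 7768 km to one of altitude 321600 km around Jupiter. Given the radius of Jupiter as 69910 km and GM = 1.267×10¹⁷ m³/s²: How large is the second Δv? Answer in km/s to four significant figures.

r₁ = 69910 + 7768 = 77678 km = 7.7678×10⁷ m.
r₂ = 69910 + 321600 = 391510 km = 3.9151×10⁸ m.
Transfer ellipse a_t = (r₁ + r₂)/2 = 2.346×10⁸ m.
At r₁: circular v_c1 = √(μ/r₁) = 40390 m/s; transfer-perijove v_p = √[μ(2/r₁ − 1/a_t)] = 52170 m/s.
At r₂: circular v_c2 = √(μ/r₂) = 17990 m/s; transfer-apojove v_a = √[μ(2/r₂ − 1/a_t)] = 10350 m/s.
Δv₂ = v_c2 − v_a = 7638 m/s.
= 7.638 km/s.

Δv ≈ 7.638 km/s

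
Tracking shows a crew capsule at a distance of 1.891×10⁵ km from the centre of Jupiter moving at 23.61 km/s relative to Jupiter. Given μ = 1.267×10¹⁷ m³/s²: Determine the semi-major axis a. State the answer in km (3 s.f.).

r = 1.891×10⁸ m.
Specific orbital energy ε = v²/2 − μ/r = (23610)²/2 − 1.267×10¹⁷/1.891×10⁸ = -3.913×10⁸ J/kg.
Since ε = −μ/(2a), a = −μ/(2ε) = 1.619×10⁸ m = 1.6190×10⁵ km.

a ≈ 1.62×10⁵ km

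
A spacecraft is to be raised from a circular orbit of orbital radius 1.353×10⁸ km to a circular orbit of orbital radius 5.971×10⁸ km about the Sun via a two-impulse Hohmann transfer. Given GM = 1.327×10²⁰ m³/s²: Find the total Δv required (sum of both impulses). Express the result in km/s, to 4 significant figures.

Δv_total ≈ 14.52 km/s

r₁ = 1.353×10⁸ km = 1.353×10¹¹ m.
r₂ = 5.971×10⁸ km = 5.971×10¹¹ m.
Transfer ellipse a_t = (r₁ + r₂)/2 = 3.662×10¹¹ m.
At r₁: circular v_c1 = √(μ/r₁) = 31320 m/s; transfer-perihelion v_p = √[μ(2/r₁ − 1/a_t)] = 39990 m/s.
Δv₁ = v_p − v_c1 = 8672 m/s.
At r₂: circular v_c2 = √(μ/r₂) = 14910 m/s; transfer-aphelion v_a = √[μ(2/r₂ − 1/a_t)] = 9062 m/s.
Δv₂ = v_c2 − v_a = 5846 m/s.
Total Δv = Δv₁ + Δv₂ = 14520 m/s = 14.52 km/s.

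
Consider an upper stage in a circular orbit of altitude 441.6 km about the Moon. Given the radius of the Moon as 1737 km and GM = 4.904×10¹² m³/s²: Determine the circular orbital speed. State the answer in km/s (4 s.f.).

r = 1737 + 441.6 = 2178.6 km = 2.1786×10⁶ m.
For a circular orbit v = √(μ/r) = √(4.904×10¹² / 2.179×10⁶) = √(2.251×10⁶) = 1500 m/s.
That is 1.500 km/s.

v ≈ 1.500 km/s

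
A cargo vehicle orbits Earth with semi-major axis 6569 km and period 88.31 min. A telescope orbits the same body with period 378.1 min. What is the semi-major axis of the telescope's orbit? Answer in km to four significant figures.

Kepler's third law: a³ ∝ T², so a₂ = a₁ (T₂/T₁)^(2/3).
T₂/T₁ = 4.282, (T₂/T₁)^(2/3) = 2.637.
a₂ = 6569 × 2.637 = 17320 km.

a₂ ≈ 17320 km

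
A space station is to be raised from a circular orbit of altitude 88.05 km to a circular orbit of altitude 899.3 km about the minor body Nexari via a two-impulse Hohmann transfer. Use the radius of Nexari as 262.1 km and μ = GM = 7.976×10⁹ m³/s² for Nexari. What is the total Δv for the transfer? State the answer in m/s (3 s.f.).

Δv_total ≈ 62.6 m/s

r₁ = 262.1 + 88.05 = 350.15 km = 3.5015×10⁵ m.
r₂ = 262.1 + 899.3 = 1161.4 km = 1.1614×10⁶ m.
Transfer ellipse a_t = (r₁ + r₂)/2 = 7.558×10⁵ m.
At r₁: circular v_c1 = √(μ/r₁) = 150.9 m/s; transfer-periapsis v_p = √[μ(2/r₁ − 1/a_t)] = 187.1 m/s.
Δv₁ = v_p − v_c1 = 36.17 m/s.
At r₂: circular v_c2 = √(μ/r₂) = 82.87 m/s; transfer-apoapsis v_a = √[μ(2/r₂ − 1/a_t)] = 56.41 m/s.
Δv₂ = v_c2 − v_a = 26.46 m/s.
Total Δv = Δv₁ + Δv₂ = 62.63 m/s.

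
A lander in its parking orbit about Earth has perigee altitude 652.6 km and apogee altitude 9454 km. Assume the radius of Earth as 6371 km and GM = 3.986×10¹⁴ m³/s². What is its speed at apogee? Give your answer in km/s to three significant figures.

r_p = 6371 + 652.6 = 7023.6 km = 7.0236×10⁶ m.
r_a = 6371 + 9454 = 15825 km = 1.5825×10⁷ m.
Semi-major axis a = (r_p + r_a)/2 = 11424 km = 1.142×10⁷ m.
Vis-viva: v² = μ(2/r − 1/a) = 3.986×10¹⁴ × (1.264×10⁻⁷ − 8.753×10⁻⁸) = 1.549×10⁷ m²/s².
v = 3935 m/s = 3.935 km/s.

v ≈ 3.94 km/s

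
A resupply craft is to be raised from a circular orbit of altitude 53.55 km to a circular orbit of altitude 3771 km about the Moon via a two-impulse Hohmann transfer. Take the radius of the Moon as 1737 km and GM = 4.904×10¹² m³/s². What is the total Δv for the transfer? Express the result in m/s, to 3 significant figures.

Δv_total ≈ 661 m/s

r₁ = 1737 + 53.55 = 1790.5 km = 1.7906×10⁶ m.
r₂ = 1737 + 3771 = 5508.0 km = 5.5080×10⁶ m.
Transfer ellipse a_t = (r₁ + r₂)/2 = 3.649×10⁶ m.
At r₁: circular v_c1 = √(μ/r₁) = 1655 m/s; transfer-perilune v_p = √[μ(2/r₁ − 1/a_t)] = 2033 m/s.
Δv₁ = v_p − v_c1 = 378.2 m/s.
At r₂: circular v_c2 = √(μ/r₂) = 943.6 m/s; transfer-apolune v_a = √[μ(2/r₂ − 1/a_t)] = 660.9 m/s.
Δv₂ = v_c2 − v_a = 282.6 m/s.
Total Δv = Δv₁ + Δv₂ = 660.9 m/s.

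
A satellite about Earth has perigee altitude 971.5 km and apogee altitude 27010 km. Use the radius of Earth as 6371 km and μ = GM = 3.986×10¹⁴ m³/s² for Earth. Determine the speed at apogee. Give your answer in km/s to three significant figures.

r_p = 6371 + 971.5 = 7342.5 km = 7.3425×10⁶ m.
r_a = 6371 + 27010 = 33381 km = 3.3381×10⁷ m.
Semi-major axis a = (r_p + r_a)/2 = 20362 km = 2.036×10⁷ m.
Vis-viva: v² = μ(2/r − 1/a) = 3.986×10¹⁴ × (5.991×10⁻⁸ − 4.911×10⁻⁸) = 4.306×10⁶ m²/s².
v = 2075 m/s = 2.075 km/s.

v ≈ 2.08 km/s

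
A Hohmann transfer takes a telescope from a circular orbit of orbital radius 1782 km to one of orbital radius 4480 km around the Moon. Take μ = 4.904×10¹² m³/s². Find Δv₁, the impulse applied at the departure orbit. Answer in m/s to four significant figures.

r₁ = 1782 km = 1.782×10⁶ m.
r₂ = 4480 km = 4.480×10⁶ m.
Transfer ellipse a_t = (r₁ + r₂)/2 = 3.131×10⁶ m.
At r₁: circular v_c1 = √(μ/r₁) = 1659 m/s; transfer-perilune v_p = √[μ(2/r₁ − 1/a_t)] = 1984 m/s.
Δv₁ = v_p − v_c1 = 325.4 m/s.

Δv ≈ 325.4 m/s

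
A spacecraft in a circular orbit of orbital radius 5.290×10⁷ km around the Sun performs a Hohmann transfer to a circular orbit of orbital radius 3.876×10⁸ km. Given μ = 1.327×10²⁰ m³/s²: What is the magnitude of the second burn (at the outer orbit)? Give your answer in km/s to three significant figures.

Δv ≈ 9.44 km/s

r₁ = 5.290×10⁷ km = 5.290×10¹⁰ m.
r₂ = 3.876×10⁸ km = 3.876×10¹¹ m.
Transfer ellipse a_t = (r₁ + r₂)/2 = 2.202×10¹¹ m.
At r₁: circular v_c1 = √(μ/r₁) = 50080 m/s; transfer-perihelion v_p = √[μ(2/r₁ − 1/a_t)] = 66440 m/s.
At r₂: circular v_c2 = √(μ/r₂) = 18500 m/s; transfer-aphelion v_a = √[μ(2/r₂ − 1/a_t)] = 9068 m/s.
Δv₂ = v_c2 − v_a = 9435 m/s.
= 9.435 km/s.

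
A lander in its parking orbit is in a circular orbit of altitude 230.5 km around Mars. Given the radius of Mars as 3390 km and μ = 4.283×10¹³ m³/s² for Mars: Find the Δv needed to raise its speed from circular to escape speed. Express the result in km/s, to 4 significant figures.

Δv ≈ 1.425 km/s

r = 3390 + 230.5 = 3620.5 km = 3.6205×10⁶ m.
Circular speed v_c = √(μ/r) = 3439 m/s.
Escape speed v_esc = √(2μ/r) = √2 × v_c = 4864 m/s.
Δv = v_esc − v_c = 1425 m/s = 1.425 km/s.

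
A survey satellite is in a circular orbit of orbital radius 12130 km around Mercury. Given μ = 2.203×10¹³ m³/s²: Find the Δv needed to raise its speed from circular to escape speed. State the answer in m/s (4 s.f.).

r = 12130 km = 1.213×10⁷ m.
Circular speed v_c = √(μ/r) = 1348 m/s.
Escape speed v_esc = √(2μ/r) = √2 × v_c = 1906 m/s.
Δv = v_esc − v_c = 558.2 m/s.

Δv ≈ 558.2 m/s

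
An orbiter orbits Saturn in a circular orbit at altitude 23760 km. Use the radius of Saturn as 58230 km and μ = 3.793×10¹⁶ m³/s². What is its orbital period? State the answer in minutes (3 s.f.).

T ≈ 399 minutes

r = 58230 + 23760 = 81990 km = 8.1990×10⁷ m.
Kepler's third law: T = 2π√(r³/μ) = 2π√((8.199×10⁷)³ / 3.793×10¹⁶).
r³/μ = 1.453×10⁷ s², so T = 2π × 3.812×10³ = 2.395×10⁴ s.
Converting: 2.395×10⁴ s ÷ 60.00 = 399.2 minutes.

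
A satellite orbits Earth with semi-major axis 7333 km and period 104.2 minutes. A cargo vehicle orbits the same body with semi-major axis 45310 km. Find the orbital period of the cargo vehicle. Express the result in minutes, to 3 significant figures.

Kepler's third law: T² ∝ a³, so T₂ = T₁ (a₂/a₁)^(3/2).
a₂/a₁ = 6.179, (a₂/a₁)^(3/2) = 15.36.
T₂ = 104.2 × 15.36 = 1600 minutes.

T₂ ≈ 1600 minutes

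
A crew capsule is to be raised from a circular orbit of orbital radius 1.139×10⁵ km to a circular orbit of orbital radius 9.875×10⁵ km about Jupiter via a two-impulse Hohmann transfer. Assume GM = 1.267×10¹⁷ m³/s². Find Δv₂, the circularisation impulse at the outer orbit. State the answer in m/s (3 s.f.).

Δv ≈ 6180 m/s

r₁ = 1.139×10⁵ km = 1.139×10⁸ m.
r₂ = 9.875×10⁵ km = 9.875×10⁸ m.
Transfer ellipse a_t = (r₁ + r₂)/2 = 5.507×10⁸ m.
At r₁: circular v_c1 = √(μ/r₁) = 33350 m/s; transfer-perijove v_p = √[μ(2/r₁ − 1/a_t)] = 44660 m/s.
At r₂: circular v_c2 = √(μ/r₂) = 11330 m/s; transfer-apojove v_a = √[μ(2/r₂ − 1/a_t)] = 5151 m/s.
Δv₂ = v_c2 − v_a = 6176 m/s.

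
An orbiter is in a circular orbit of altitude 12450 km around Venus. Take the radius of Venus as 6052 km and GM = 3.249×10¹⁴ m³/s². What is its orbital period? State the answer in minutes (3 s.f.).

r = 6052 + 12450 = 18502 km = 1.8502×10⁷ m.
Kepler's third law: T = 2π√(r³/μ) = 2π√((1.850×10⁷)³ / 3.249×10¹⁴).
r³/μ = 1.949×10⁷ s², so T = 2π × 4.415×10³ = 2.774×10⁴ s.
Converting: 2.774×10⁴ s ÷ 60.00 = 462.4 minutes.

T ≈ 462 minutes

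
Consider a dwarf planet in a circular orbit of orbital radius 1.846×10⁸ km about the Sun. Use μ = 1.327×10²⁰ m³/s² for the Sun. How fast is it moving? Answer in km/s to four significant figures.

r = 1.846×10⁸ km = 1.846×10¹¹ m.
For a circular orbit v = √(μ/r) = √(1.327×10²⁰ / 1.846×10¹¹) = √(7.189×10⁸) = 26810 m/s.
That is 26.81 km/s.

v ≈ 26.81 km/s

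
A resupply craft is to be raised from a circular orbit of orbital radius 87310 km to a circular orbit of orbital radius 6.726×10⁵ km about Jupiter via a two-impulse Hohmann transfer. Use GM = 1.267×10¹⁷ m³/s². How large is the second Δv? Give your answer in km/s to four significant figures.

Δv ≈ 7.146 km/s

r₁ = 87310 km = 8.731×10⁷ m.
r₂ = 6.726×10⁵ km = 6.726×10⁸ m.
Transfer ellipse a_t = (r₁ + r₂)/2 = 3.800×10⁸ m.
At r₁: circular v_c1 = √(μ/r₁) = 38090 m/s; transfer-perijove v_p = √[μ(2/r₁ − 1/a_t)] = 50680 m/s.
At r₂: circular v_c2 = √(μ/r₂) = 13720 m/s; transfer-apojove v_a = √[μ(2/r₂ − 1/a_t)] = 6579 m/s.
Δv₂ = v_c2 − v_a = 7146 m/s.
= 7.146 km/s.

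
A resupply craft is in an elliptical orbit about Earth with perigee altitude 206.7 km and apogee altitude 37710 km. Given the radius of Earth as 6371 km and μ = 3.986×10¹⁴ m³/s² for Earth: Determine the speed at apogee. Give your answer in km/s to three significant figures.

v ≈ 1.53 km/s

r_p = 6371 + 206.7 = 6577.7 km = 6.5777×10⁶ m.
r_a = 6371 + 37710 = 44081 km = 4.4081×10⁷ m.
Semi-major axis a = (r_p + r_a)/2 = 25329 km = 2.533×10⁷ m.
Vis-viva: v² = μ(2/r − 1/a) = 3.986×10¹⁴ × (4.537×10⁻⁸ − 3.948×10⁻⁸) = 2.348×10⁶ m²/s².
v = 1532 m/s = 1.532 km/s.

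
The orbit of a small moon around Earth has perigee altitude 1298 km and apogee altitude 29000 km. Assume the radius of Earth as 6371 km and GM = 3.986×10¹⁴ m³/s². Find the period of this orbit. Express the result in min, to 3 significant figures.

T ≈ 524 min

r_p = 6371 + 1298 = 7669.0 km = 7.6690×10⁶ m.
r_a = 6371 + 29000 = 35371 km = 3.5371×10⁷ m.
Semi-major axis a = (r_p + r_a)/2 = (7669.0 + 35371)/2 = 21520 km = 2.152×10⁷ m.
By Kepler's third law T = 2π√(a³/μ) = 2π × 5.000×10³ = 3.142×10⁴ s.
= 523.6 min.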